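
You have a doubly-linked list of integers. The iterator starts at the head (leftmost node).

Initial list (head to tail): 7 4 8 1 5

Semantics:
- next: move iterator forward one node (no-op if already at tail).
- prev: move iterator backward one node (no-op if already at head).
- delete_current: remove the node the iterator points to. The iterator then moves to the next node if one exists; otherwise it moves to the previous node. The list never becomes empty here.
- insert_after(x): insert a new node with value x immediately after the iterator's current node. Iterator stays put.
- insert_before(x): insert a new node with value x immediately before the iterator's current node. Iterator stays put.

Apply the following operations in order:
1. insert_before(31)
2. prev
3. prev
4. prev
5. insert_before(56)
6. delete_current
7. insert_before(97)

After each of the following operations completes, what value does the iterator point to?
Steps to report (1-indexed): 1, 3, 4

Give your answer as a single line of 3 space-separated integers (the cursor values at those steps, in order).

After 1 (insert_before(31)): list=[31, 7, 4, 8, 1, 5] cursor@7
After 2 (prev): list=[31, 7, 4, 8, 1, 5] cursor@31
After 3 (prev): list=[31, 7, 4, 8, 1, 5] cursor@31
After 4 (prev): list=[31, 7, 4, 8, 1, 5] cursor@31
After 5 (insert_before(56)): list=[56, 31, 7, 4, 8, 1, 5] cursor@31
After 6 (delete_current): list=[56, 7, 4, 8, 1, 5] cursor@7
After 7 (insert_before(97)): list=[56, 97, 7, 4, 8, 1, 5] cursor@7

Answer: 7 31 31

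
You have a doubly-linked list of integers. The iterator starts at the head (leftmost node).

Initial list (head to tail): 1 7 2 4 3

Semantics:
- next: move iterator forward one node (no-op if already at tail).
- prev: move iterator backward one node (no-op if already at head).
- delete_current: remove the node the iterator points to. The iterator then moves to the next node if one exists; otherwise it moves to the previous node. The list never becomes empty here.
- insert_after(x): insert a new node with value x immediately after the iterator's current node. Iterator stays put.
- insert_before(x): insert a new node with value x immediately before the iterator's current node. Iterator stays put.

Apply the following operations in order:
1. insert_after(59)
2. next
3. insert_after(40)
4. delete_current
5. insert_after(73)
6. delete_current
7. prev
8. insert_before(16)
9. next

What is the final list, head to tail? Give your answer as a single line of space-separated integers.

After 1 (insert_after(59)): list=[1, 59, 7, 2, 4, 3] cursor@1
After 2 (next): list=[1, 59, 7, 2, 4, 3] cursor@59
After 3 (insert_after(40)): list=[1, 59, 40, 7, 2, 4, 3] cursor@59
After 4 (delete_current): list=[1, 40, 7, 2, 4, 3] cursor@40
After 5 (insert_after(73)): list=[1, 40, 73, 7, 2, 4, 3] cursor@40
After 6 (delete_current): list=[1, 73, 7, 2, 4, 3] cursor@73
After 7 (prev): list=[1, 73, 7, 2, 4, 3] cursor@1
After 8 (insert_before(16)): list=[16, 1, 73, 7, 2, 4, 3] cursor@1
After 9 (next): list=[16, 1, 73, 7, 2, 4, 3] cursor@73

Answer: 16 1 73 7 2 4 3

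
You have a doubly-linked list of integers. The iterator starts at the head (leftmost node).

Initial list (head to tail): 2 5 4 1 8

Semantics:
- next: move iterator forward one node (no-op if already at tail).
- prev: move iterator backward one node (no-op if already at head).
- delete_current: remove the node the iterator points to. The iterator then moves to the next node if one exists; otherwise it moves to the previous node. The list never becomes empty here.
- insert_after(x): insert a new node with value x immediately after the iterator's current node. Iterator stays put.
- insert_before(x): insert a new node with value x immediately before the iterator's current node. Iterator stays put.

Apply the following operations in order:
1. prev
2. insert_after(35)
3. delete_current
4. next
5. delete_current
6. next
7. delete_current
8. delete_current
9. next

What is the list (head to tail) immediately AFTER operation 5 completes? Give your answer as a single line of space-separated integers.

After 1 (prev): list=[2, 5, 4, 1, 8] cursor@2
After 2 (insert_after(35)): list=[2, 35, 5, 4, 1, 8] cursor@2
After 3 (delete_current): list=[35, 5, 4, 1, 8] cursor@35
After 4 (next): list=[35, 5, 4, 1, 8] cursor@5
After 5 (delete_current): list=[35, 4, 1, 8] cursor@4

Answer: 35 4 1 8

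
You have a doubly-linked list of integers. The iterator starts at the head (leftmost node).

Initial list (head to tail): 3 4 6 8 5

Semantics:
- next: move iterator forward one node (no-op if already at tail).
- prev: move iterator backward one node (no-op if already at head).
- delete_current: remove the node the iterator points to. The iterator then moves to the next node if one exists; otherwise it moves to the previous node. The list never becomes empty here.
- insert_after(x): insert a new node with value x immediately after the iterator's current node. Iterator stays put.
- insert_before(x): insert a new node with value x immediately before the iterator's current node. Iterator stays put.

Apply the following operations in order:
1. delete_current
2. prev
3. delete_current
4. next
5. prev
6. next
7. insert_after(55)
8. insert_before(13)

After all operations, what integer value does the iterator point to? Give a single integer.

After 1 (delete_current): list=[4, 6, 8, 5] cursor@4
After 2 (prev): list=[4, 6, 8, 5] cursor@4
After 3 (delete_current): list=[6, 8, 5] cursor@6
After 4 (next): list=[6, 8, 5] cursor@8
After 5 (prev): list=[6, 8, 5] cursor@6
After 6 (next): list=[6, 8, 5] cursor@8
After 7 (insert_after(55)): list=[6, 8, 55, 5] cursor@8
After 8 (insert_before(13)): list=[6, 13, 8, 55, 5] cursor@8

Answer: 8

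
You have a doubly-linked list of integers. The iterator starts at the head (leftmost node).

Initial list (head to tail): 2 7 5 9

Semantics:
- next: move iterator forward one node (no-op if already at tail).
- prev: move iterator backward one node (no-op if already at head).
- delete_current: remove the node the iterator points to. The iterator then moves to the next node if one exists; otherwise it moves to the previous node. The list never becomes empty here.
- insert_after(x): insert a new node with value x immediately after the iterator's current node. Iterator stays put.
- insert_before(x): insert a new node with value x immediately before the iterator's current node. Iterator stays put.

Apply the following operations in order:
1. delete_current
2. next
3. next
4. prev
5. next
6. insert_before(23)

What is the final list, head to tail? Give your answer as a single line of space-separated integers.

After 1 (delete_current): list=[7, 5, 9] cursor@7
After 2 (next): list=[7, 5, 9] cursor@5
After 3 (next): list=[7, 5, 9] cursor@9
After 4 (prev): list=[7, 5, 9] cursor@5
After 5 (next): list=[7, 5, 9] cursor@9
After 6 (insert_before(23)): list=[7, 5, 23, 9] cursor@9

Answer: 7 5 23 9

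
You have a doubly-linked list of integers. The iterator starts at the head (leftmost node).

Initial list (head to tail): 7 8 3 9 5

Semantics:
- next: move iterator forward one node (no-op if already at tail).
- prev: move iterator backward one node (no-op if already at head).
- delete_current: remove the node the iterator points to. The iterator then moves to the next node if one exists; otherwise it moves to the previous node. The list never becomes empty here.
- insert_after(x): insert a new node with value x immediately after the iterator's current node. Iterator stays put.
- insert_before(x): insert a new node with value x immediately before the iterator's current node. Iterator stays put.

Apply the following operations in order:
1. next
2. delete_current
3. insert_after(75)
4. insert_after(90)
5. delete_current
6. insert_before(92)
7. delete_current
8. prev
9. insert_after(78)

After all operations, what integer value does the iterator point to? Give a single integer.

After 1 (next): list=[7, 8, 3, 9, 5] cursor@8
After 2 (delete_current): list=[7, 3, 9, 5] cursor@3
After 3 (insert_after(75)): list=[7, 3, 75, 9, 5] cursor@3
After 4 (insert_after(90)): list=[7, 3, 90, 75, 9, 5] cursor@3
After 5 (delete_current): list=[7, 90, 75, 9, 5] cursor@90
After 6 (insert_before(92)): list=[7, 92, 90, 75, 9, 5] cursor@90
After 7 (delete_current): list=[7, 92, 75, 9, 5] cursor@75
After 8 (prev): list=[7, 92, 75, 9, 5] cursor@92
After 9 (insert_after(78)): list=[7, 92, 78, 75, 9, 5] cursor@92

Answer: 92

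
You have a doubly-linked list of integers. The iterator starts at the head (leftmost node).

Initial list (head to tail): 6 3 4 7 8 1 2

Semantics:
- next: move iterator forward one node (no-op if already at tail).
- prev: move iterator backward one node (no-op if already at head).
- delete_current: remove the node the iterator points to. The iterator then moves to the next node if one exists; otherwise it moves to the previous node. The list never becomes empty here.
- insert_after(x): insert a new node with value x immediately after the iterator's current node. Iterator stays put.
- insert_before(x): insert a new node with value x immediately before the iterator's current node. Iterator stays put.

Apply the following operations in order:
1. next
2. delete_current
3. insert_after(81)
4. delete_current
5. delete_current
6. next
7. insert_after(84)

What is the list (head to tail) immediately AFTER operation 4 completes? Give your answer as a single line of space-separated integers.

Answer: 6 81 7 8 1 2

Derivation:
After 1 (next): list=[6, 3, 4, 7, 8, 1, 2] cursor@3
After 2 (delete_current): list=[6, 4, 7, 8, 1, 2] cursor@4
After 3 (insert_after(81)): list=[6, 4, 81, 7, 8, 1, 2] cursor@4
After 4 (delete_current): list=[6, 81, 7, 8, 1, 2] cursor@81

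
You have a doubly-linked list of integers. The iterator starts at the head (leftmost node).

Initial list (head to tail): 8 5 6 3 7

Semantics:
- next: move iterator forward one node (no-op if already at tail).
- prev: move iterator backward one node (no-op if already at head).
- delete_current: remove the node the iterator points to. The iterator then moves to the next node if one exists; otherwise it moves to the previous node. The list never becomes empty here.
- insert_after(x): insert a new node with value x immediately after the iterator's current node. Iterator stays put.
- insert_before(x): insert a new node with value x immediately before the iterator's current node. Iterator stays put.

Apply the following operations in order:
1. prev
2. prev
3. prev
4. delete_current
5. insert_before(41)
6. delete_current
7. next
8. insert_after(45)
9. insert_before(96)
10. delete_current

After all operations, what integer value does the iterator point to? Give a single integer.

After 1 (prev): list=[8, 5, 6, 3, 7] cursor@8
After 2 (prev): list=[8, 5, 6, 3, 7] cursor@8
After 3 (prev): list=[8, 5, 6, 3, 7] cursor@8
After 4 (delete_current): list=[5, 6, 3, 7] cursor@5
After 5 (insert_before(41)): list=[41, 5, 6, 3, 7] cursor@5
After 6 (delete_current): list=[41, 6, 3, 7] cursor@6
After 7 (next): list=[41, 6, 3, 7] cursor@3
After 8 (insert_after(45)): list=[41, 6, 3, 45, 7] cursor@3
After 9 (insert_before(96)): list=[41, 6, 96, 3, 45, 7] cursor@3
After 10 (delete_current): list=[41, 6, 96, 45, 7] cursor@45

Answer: 45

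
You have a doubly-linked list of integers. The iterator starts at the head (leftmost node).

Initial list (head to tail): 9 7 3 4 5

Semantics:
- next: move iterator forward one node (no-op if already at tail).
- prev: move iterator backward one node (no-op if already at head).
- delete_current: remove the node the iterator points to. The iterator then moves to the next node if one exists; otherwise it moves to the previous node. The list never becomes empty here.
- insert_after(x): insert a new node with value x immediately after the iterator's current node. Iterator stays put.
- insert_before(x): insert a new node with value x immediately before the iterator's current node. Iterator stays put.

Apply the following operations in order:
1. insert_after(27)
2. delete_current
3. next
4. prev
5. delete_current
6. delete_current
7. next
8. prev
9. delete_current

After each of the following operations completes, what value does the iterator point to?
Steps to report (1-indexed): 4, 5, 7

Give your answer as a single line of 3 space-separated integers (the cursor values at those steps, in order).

Answer: 27 7 4

Derivation:
After 1 (insert_after(27)): list=[9, 27, 7, 3, 4, 5] cursor@9
After 2 (delete_current): list=[27, 7, 3, 4, 5] cursor@27
After 3 (next): list=[27, 7, 3, 4, 5] cursor@7
After 4 (prev): list=[27, 7, 3, 4, 5] cursor@27
After 5 (delete_current): list=[7, 3, 4, 5] cursor@7
After 6 (delete_current): list=[3, 4, 5] cursor@3
After 7 (next): list=[3, 4, 5] cursor@4
After 8 (prev): list=[3, 4, 5] cursor@3
After 9 (delete_current): list=[4, 5] cursor@4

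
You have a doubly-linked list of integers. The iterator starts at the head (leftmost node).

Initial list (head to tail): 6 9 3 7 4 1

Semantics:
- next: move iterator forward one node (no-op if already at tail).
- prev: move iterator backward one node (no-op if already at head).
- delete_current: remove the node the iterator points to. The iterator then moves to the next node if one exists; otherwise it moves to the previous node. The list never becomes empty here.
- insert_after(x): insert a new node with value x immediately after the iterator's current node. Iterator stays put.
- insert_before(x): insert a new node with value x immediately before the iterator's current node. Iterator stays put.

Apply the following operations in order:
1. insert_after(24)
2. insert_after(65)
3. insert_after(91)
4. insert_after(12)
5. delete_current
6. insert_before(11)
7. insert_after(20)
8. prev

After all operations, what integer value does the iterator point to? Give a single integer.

After 1 (insert_after(24)): list=[6, 24, 9, 3, 7, 4, 1] cursor@6
After 2 (insert_after(65)): list=[6, 65, 24, 9, 3, 7, 4, 1] cursor@6
After 3 (insert_after(91)): list=[6, 91, 65, 24, 9, 3, 7, 4, 1] cursor@6
After 4 (insert_after(12)): list=[6, 12, 91, 65, 24, 9, 3, 7, 4, 1] cursor@6
After 5 (delete_current): list=[12, 91, 65, 24, 9, 3, 7, 4, 1] cursor@12
After 6 (insert_before(11)): list=[11, 12, 91, 65, 24, 9, 3, 7, 4, 1] cursor@12
After 7 (insert_after(20)): list=[11, 12, 20, 91, 65, 24, 9, 3, 7, 4, 1] cursor@12
After 8 (prev): list=[11, 12, 20, 91, 65, 24, 9, 3, 7, 4, 1] cursor@11

Answer: 11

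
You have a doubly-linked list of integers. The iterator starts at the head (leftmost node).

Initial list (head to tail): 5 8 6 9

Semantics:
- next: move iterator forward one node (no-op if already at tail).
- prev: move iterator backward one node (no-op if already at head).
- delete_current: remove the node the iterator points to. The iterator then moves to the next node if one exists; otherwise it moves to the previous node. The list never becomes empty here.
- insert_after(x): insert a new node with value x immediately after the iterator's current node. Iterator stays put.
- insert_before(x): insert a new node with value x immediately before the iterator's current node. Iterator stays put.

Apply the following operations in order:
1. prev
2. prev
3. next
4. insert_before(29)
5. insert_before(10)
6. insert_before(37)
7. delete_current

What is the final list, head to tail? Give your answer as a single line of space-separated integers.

Answer: 5 29 10 37 6 9

Derivation:
After 1 (prev): list=[5, 8, 6, 9] cursor@5
After 2 (prev): list=[5, 8, 6, 9] cursor@5
After 3 (next): list=[5, 8, 6, 9] cursor@8
After 4 (insert_before(29)): list=[5, 29, 8, 6, 9] cursor@8
After 5 (insert_before(10)): list=[5, 29, 10, 8, 6, 9] cursor@8
After 6 (insert_before(37)): list=[5, 29, 10, 37, 8, 6, 9] cursor@8
After 7 (delete_current): list=[5, 29, 10, 37, 6, 9] cursor@6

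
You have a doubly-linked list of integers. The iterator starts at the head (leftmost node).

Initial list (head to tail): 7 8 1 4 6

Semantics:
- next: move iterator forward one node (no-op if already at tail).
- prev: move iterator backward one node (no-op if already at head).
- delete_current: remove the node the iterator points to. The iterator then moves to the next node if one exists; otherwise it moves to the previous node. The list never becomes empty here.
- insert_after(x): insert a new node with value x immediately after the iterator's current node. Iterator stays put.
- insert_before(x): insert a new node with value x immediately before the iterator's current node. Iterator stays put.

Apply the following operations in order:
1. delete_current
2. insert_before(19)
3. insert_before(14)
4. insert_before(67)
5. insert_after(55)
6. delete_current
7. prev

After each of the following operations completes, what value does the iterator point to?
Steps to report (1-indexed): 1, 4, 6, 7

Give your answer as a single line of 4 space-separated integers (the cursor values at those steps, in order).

Answer: 8 8 55 67

Derivation:
After 1 (delete_current): list=[8, 1, 4, 6] cursor@8
After 2 (insert_before(19)): list=[19, 8, 1, 4, 6] cursor@8
After 3 (insert_before(14)): list=[19, 14, 8, 1, 4, 6] cursor@8
After 4 (insert_before(67)): list=[19, 14, 67, 8, 1, 4, 6] cursor@8
After 5 (insert_after(55)): list=[19, 14, 67, 8, 55, 1, 4, 6] cursor@8
After 6 (delete_current): list=[19, 14, 67, 55, 1, 4, 6] cursor@55
After 7 (prev): list=[19, 14, 67, 55, 1, 4, 6] cursor@67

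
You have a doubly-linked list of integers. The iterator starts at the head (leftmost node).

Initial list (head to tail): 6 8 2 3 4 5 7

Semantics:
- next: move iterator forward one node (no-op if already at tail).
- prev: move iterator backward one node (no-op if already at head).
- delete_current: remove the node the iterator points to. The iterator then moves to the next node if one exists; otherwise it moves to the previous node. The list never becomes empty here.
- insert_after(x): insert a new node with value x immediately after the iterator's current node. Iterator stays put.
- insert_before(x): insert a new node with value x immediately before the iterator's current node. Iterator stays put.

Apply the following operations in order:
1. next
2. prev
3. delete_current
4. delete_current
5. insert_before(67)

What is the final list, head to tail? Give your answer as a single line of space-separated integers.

After 1 (next): list=[6, 8, 2, 3, 4, 5, 7] cursor@8
After 2 (prev): list=[6, 8, 2, 3, 4, 5, 7] cursor@6
After 3 (delete_current): list=[8, 2, 3, 4, 5, 7] cursor@8
After 4 (delete_current): list=[2, 3, 4, 5, 7] cursor@2
After 5 (insert_before(67)): list=[67, 2, 3, 4, 5, 7] cursor@2

Answer: 67 2 3 4 5 7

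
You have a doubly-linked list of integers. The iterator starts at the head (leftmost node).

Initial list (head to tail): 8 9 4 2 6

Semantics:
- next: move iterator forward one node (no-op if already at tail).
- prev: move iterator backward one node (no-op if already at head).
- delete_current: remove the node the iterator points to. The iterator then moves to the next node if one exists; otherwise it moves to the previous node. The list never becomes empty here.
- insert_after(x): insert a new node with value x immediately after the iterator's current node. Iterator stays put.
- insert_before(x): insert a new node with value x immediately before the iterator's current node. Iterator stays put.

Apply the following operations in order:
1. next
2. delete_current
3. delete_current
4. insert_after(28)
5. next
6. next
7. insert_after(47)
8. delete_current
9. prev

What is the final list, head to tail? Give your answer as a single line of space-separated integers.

After 1 (next): list=[8, 9, 4, 2, 6] cursor@9
After 2 (delete_current): list=[8, 4, 2, 6] cursor@4
After 3 (delete_current): list=[8, 2, 6] cursor@2
After 4 (insert_after(28)): list=[8, 2, 28, 6] cursor@2
After 5 (next): list=[8, 2, 28, 6] cursor@28
After 6 (next): list=[8, 2, 28, 6] cursor@6
After 7 (insert_after(47)): list=[8, 2, 28, 6, 47] cursor@6
After 8 (delete_current): list=[8, 2, 28, 47] cursor@47
After 9 (prev): list=[8, 2, 28, 47] cursor@28

Answer: 8 2 28 47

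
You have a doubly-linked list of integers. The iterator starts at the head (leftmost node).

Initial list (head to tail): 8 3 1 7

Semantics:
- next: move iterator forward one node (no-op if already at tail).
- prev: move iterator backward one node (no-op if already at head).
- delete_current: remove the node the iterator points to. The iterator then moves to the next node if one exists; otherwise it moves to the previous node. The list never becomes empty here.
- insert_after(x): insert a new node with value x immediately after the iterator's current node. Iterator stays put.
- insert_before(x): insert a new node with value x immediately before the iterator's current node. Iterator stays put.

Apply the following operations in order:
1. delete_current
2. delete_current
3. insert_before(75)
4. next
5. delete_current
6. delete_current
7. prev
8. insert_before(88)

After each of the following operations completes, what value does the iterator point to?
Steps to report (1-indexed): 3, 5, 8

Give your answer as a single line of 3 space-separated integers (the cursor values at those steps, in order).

Answer: 1 1 75

Derivation:
After 1 (delete_current): list=[3, 1, 7] cursor@3
After 2 (delete_current): list=[1, 7] cursor@1
After 3 (insert_before(75)): list=[75, 1, 7] cursor@1
After 4 (next): list=[75, 1, 7] cursor@7
After 5 (delete_current): list=[75, 1] cursor@1
After 6 (delete_current): list=[75] cursor@75
After 7 (prev): list=[75] cursor@75
After 8 (insert_before(88)): list=[88, 75] cursor@75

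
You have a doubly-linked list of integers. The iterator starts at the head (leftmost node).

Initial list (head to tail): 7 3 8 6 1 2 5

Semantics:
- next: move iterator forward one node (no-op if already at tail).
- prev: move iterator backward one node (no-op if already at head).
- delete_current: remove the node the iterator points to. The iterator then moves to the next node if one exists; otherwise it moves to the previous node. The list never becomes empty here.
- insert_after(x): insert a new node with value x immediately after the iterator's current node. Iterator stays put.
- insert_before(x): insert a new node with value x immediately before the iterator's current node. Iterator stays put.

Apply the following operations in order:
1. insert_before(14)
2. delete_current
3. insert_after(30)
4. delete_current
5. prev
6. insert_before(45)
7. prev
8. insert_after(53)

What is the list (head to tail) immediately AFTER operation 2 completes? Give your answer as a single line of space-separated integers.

After 1 (insert_before(14)): list=[14, 7, 3, 8, 6, 1, 2, 5] cursor@7
After 2 (delete_current): list=[14, 3, 8, 6, 1, 2, 5] cursor@3

Answer: 14 3 8 6 1 2 5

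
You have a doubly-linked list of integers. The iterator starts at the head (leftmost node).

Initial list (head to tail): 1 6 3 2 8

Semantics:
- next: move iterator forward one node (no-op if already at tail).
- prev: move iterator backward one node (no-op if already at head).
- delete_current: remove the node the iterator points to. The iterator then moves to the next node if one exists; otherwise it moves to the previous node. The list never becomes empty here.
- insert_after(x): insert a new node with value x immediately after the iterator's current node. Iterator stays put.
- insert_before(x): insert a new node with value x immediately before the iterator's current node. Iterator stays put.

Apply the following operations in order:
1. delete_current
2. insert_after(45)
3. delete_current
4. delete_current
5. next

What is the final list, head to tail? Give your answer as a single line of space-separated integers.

Answer: 3 2 8

Derivation:
After 1 (delete_current): list=[6, 3, 2, 8] cursor@6
After 2 (insert_after(45)): list=[6, 45, 3, 2, 8] cursor@6
After 3 (delete_current): list=[45, 3, 2, 8] cursor@45
After 4 (delete_current): list=[3, 2, 8] cursor@3
After 5 (next): list=[3, 2, 8] cursor@2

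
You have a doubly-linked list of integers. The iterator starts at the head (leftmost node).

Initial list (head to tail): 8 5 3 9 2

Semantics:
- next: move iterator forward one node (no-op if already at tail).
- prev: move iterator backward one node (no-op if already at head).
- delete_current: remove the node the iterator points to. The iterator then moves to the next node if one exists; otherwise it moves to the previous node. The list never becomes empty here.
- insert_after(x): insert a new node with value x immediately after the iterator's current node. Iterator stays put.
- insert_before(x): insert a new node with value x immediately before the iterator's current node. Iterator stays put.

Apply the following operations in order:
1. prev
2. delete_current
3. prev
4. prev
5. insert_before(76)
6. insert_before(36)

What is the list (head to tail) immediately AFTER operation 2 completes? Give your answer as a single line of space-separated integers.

After 1 (prev): list=[8, 5, 3, 9, 2] cursor@8
After 2 (delete_current): list=[5, 3, 9, 2] cursor@5

Answer: 5 3 9 2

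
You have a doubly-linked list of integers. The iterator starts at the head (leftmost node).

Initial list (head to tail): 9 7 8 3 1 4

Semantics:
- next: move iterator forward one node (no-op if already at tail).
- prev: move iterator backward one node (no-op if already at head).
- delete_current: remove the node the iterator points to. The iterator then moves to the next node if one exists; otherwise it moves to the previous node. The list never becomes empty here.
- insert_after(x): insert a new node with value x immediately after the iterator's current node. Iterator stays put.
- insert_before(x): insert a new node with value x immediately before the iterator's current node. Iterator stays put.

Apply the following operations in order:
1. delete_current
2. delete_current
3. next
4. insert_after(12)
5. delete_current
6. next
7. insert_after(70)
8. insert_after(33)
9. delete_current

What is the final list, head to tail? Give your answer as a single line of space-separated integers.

After 1 (delete_current): list=[7, 8, 3, 1, 4] cursor@7
After 2 (delete_current): list=[8, 3, 1, 4] cursor@8
After 3 (next): list=[8, 3, 1, 4] cursor@3
After 4 (insert_after(12)): list=[8, 3, 12, 1, 4] cursor@3
After 5 (delete_current): list=[8, 12, 1, 4] cursor@12
After 6 (next): list=[8, 12, 1, 4] cursor@1
After 7 (insert_after(70)): list=[8, 12, 1, 70, 4] cursor@1
After 8 (insert_after(33)): list=[8, 12, 1, 33, 70, 4] cursor@1
After 9 (delete_current): list=[8, 12, 33, 70, 4] cursor@33

Answer: 8 12 33 70 4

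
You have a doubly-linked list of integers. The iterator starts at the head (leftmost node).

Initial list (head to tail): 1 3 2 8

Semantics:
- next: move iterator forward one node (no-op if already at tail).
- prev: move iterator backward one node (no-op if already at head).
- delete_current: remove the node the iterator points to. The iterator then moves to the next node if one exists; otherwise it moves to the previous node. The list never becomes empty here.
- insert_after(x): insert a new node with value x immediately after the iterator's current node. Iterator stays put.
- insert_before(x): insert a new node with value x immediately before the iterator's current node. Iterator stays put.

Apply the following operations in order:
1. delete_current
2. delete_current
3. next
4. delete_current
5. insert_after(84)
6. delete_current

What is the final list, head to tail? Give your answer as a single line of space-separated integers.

After 1 (delete_current): list=[3, 2, 8] cursor@3
After 2 (delete_current): list=[2, 8] cursor@2
After 3 (next): list=[2, 8] cursor@8
After 4 (delete_current): list=[2] cursor@2
After 5 (insert_after(84)): list=[2, 84] cursor@2
After 6 (delete_current): list=[84] cursor@84

Answer: 84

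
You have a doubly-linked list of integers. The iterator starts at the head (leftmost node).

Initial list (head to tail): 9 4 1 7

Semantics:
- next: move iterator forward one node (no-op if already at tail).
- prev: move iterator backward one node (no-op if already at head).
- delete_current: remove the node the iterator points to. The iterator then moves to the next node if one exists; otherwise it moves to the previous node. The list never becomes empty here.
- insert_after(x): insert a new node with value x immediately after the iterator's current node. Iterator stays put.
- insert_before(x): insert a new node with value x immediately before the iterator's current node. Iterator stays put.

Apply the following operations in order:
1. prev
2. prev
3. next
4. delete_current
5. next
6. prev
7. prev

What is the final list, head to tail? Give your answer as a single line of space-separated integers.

Answer: 9 1 7

Derivation:
After 1 (prev): list=[9, 4, 1, 7] cursor@9
After 2 (prev): list=[9, 4, 1, 7] cursor@9
After 3 (next): list=[9, 4, 1, 7] cursor@4
After 4 (delete_current): list=[9, 1, 7] cursor@1
After 5 (next): list=[9, 1, 7] cursor@7
After 6 (prev): list=[9, 1, 7] cursor@1
After 7 (prev): list=[9, 1, 7] cursor@9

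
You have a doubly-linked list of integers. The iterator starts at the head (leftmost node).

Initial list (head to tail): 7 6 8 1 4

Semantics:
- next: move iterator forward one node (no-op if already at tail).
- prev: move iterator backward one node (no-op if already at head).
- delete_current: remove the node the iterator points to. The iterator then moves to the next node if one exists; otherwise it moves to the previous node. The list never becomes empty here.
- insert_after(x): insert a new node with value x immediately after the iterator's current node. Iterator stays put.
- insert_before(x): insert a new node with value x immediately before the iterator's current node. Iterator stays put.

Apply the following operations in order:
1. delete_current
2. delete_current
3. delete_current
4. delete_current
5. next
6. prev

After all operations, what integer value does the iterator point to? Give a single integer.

After 1 (delete_current): list=[6, 8, 1, 4] cursor@6
After 2 (delete_current): list=[8, 1, 4] cursor@8
After 3 (delete_current): list=[1, 4] cursor@1
After 4 (delete_current): list=[4] cursor@4
After 5 (next): list=[4] cursor@4
After 6 (prev): list=[4] cursor@4

Answer: 4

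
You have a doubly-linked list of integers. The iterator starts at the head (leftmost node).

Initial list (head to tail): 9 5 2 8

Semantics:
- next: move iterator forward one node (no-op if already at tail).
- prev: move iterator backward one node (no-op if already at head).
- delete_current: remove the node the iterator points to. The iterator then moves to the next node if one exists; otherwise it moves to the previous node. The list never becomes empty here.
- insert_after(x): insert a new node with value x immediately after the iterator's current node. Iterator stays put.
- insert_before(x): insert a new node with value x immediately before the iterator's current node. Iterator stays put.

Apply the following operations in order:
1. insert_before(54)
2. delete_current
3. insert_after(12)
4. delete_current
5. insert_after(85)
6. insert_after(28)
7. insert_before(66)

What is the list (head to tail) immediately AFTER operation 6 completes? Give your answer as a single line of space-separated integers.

Answer: 54 12 28 85 2 8

Derivation:
After 1 (insert_before(54)): list=[54, 9, 5, 2, 8] cursor@9
After 2 (delete_current): list=[54, 5, 2, 8] cursor@5
After 3 (insert_after(12)): list=[54, 5, 12, 2, 8] cursor@5
After 4 (delete_current): list=[54, 12, 2, 8] cursor@12
After 5 (insert_after(85)): list=[54, 12, 85, 2, 8] cursor@12
After 6 (insert_after(28)): list=[54, 12, 28, 85, 2, 8] cursor@12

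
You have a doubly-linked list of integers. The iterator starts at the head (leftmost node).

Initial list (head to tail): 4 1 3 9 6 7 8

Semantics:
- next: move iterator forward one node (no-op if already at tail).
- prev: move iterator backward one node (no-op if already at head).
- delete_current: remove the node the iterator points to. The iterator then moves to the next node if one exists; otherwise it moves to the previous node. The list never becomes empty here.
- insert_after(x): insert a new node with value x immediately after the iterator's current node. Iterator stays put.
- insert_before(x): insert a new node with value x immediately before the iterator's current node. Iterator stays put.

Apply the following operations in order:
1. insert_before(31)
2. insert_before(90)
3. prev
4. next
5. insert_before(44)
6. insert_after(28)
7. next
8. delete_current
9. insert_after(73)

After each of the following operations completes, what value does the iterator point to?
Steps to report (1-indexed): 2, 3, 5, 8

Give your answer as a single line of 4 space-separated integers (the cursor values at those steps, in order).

Answer: 4 90 4 1

Derivation:
After 1 (insert_before(31)): list=[31, 4, 1, 3, 9, 6, 7, 8] cursor@4
After 2 (insert_before(90)): list=[31, 90, 4, 1, 3, 9, 6, 7, 8] cursor@4
After 3 (prev): list=[31, 90, 4, 1, 3, 9, 6, 7, 8] cursor@90
After 4 (next): list=[31, 90, 4, 1, 3, 9, 6, 7, 8] cursor@4
After 5 (insert_before(44)): list=[31, 90, 44, 4, 1, 3, 9, 6, 7, 8] cursor@4
After 6 (insert_after(28)): list=[31, 90, 44, 4, 28, 1, 3, 9, 6, 7, 8] cursor@4
After 7 (next): list=[31, 90, 44, 4, 28, 1, 3, 9, 6, 7, 8] cursor@28
After 8 (delete_current): list=[31, 90, 44, 4, 1, 3, 9, 6, 7, 8] cursor@1
After 9 (insert_after(73)): list=[31, 90, 44, 4, 1, 73, 3, 9, 6, 7, 8] cursor@1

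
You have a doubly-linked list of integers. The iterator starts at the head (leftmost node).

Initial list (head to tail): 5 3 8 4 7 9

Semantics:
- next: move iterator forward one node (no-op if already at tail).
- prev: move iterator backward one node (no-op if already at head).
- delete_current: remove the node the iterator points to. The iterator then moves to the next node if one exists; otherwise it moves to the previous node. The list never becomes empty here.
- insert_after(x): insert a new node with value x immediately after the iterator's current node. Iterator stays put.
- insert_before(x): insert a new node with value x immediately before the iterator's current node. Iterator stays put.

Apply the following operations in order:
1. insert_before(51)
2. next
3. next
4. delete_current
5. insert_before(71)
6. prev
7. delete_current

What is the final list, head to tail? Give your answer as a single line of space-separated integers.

Answer: 51 5 3 4 7 9

Derivation:
After 1 (insert_before(51)): list=[51, 5, 3, 8, 4, 7, 9] cursor@5
After 2 (next): list=[51, 5, 3, 8, 4, 7, 9] cursor@3
After 3 (next): list=[51, 5, 3, 8, 4, 7, 9] cursor@8
After 4 (delete_current): list=[51, 5, 3, 4, 7, 9] cursor@4
After 5 (insert_before(71)): list=[51, 5, 3, 71, 4, 7, 9] cursor@4
After 6 (prev): list=[51, 5, 3, 71, 4, 7, 9] cursor@71
After 7 (delete_current): list=[51, 5, 3, 4, 7, 9] cursor@4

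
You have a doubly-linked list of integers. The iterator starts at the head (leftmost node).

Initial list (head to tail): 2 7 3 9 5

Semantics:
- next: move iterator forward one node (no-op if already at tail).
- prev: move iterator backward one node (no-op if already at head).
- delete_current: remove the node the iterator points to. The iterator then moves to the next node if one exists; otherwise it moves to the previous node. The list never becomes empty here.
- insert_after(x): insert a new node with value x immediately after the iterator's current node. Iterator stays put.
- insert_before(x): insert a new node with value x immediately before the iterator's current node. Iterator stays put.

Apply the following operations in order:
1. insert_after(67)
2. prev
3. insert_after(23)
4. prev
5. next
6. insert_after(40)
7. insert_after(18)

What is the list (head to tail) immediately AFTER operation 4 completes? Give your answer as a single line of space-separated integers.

Answer: 2 23 67 7 3 9 5

Derivation:
After 1 (insert_after(67)): list=[2, 67, 7, 3, 9, 5] cursor@2
After 2 (prev): list=[2, 67, 7, 3, 9, 5] cursor@2
After 3 (insert_after(23)): list=[2, 23, 67, 7, 3, 9, 5] cursor@2
After 4 (prev): list=[2, 23, 67, 7, 3, 9, 5] cursor@2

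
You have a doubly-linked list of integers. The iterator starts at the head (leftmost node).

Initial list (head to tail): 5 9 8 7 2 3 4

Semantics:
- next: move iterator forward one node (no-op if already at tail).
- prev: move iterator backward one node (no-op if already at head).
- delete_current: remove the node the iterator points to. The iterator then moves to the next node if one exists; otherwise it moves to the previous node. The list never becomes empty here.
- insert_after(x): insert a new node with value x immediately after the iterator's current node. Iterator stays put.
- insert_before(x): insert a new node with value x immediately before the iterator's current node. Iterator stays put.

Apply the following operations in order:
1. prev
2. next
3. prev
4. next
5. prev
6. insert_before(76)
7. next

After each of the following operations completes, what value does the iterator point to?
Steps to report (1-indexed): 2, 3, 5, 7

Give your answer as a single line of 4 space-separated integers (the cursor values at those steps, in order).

Answer: 9 5 5 9

Derivation:
After 1 (prev): list=[5, 9, 8, 7, 2, 3, 4] cursor@5
After 2 (next): list=[5, 9, 8, 7, 2, 3, 4] cursor@9
After 3 (prev): list=[5, 9, 8, 7, 2, 3, 4] cursor@5
After 4 (next): list=[5, 9, 8, 7, 2, 3, 4] cursor@9
After 5 (prev): list=[5, 9, 8, 7, 2, 3, 4] cursor@5
After 6 (insert_before(76)): list=[76, 5, 9, 8, 7, 2, 3, 4] cursor@5
After 7 (next): list=[76, 5, 9, 8, 7, 2, 3, 4] cursor@9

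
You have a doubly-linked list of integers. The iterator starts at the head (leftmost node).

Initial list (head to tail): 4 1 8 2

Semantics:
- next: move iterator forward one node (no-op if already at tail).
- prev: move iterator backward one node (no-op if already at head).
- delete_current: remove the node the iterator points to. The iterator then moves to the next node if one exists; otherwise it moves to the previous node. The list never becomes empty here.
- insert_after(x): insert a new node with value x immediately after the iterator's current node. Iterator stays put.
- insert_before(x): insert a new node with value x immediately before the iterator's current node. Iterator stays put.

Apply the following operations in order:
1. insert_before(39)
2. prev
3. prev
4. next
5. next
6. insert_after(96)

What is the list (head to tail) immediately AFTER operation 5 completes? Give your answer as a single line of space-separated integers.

Answer: 39 4 1 8 2

Derivation:
After 1 (insert_before(39)): list=[39, 4, 1, 8, 2] cursor@4
After 2 (prev): list=[39, 4, 1, 8, 2] cursor@39
After 3 (prev): list=[39, 4, 1, 8, 2] cursor@39
After 4 (next): list=[39, 4, 1, 8, 2] cursor@4
After 5 (next): list=[39, 4, 1, 8, 2] cursor@1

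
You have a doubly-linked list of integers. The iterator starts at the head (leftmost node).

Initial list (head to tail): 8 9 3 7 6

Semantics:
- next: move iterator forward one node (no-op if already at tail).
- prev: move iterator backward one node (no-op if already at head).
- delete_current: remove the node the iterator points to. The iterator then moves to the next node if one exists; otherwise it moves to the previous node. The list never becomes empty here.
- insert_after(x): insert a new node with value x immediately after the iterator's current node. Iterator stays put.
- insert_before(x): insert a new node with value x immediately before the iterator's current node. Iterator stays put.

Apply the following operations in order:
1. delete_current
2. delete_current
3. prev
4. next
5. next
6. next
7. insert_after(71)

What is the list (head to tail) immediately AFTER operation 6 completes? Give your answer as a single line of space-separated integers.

Answer: 3 7 6

Derivation:
After 1 (delete_current): list=[9, 3, 7, 6] cursor@9
After 2 (delete_current): list=[3, 7, 6] cursor@3
After 3 (prev): list=[3, 7, 6] cursor@3
After 4 (next): list=[3, 7, 6] cursor@7
After 5 (next): list=[3, 7, 6] cursor@6
After 6 (next): list=[3, 7, 6] cursor@6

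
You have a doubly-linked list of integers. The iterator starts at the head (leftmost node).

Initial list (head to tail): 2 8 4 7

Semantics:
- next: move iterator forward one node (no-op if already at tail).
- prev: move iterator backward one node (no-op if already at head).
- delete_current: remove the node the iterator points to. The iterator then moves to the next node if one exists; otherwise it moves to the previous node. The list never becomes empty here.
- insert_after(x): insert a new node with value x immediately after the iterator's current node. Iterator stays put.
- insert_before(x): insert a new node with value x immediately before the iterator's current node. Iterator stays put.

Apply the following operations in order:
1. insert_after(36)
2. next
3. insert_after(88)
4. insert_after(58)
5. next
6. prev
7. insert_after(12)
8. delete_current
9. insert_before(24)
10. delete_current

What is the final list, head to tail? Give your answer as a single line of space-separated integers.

Answer: 2 24 58 88 8 4 7

Derivation:
After 1 (insert_after(36)): list=[2, 36, 8, 4, 7] cursor@2
After 2 (next): list=[2, 36, 8, 4, 7] cursor@36
After 3 (insert_after(88)): list=[2, 36, 88, 8, 4, 7] cursor@36
After 4 (insert_after(58)): list=[2, 36, 58, 88, 8, 4, 7] cursor@36
After 5 (next): list=[2, 36, 58, 88, 8, 4, 7] cursor@58
After 6 (prev): list=[2, 36, 58, 88, 8, 4, 7] cursor@36
After 7 (insert_after(12)): list=[2, 36, 12, 58, 88, 8, 4, 7] cursor@36
After 8 (delete_current): list=[2, 12, 58, 88, 8, 4, 7] cursor@12
After 9 (insert_before(24)): list=[2, 24, 12, 58, 88, 8, 4, 7] cursor@12
After 10 (delete_current): list=[2, 24, 58, 88, 8, 4, 7] cursor@58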